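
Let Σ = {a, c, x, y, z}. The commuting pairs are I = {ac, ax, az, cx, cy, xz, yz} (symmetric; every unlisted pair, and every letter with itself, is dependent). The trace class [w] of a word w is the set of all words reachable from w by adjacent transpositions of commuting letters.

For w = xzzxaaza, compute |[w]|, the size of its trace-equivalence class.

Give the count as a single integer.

560

drop 0:x onto floor
drop 1:z onto floor
drop 2:z onto {1:z}
drop 3:x onto {0:x}
drop 4:a onto floor
drop 5:a onto {4:a}
drop 6:z onto {2:z}
drop 7:a onto {5:a}
ground layer = {0:x, 1:z, 4:a}
drop-orders for the pieces not yet dropped (sum over which currently-grounded one goes next):
  1 to go: {3} 1  {6} 1  {7} 1
  2 to go: {0,3} 1  {2,6} 1  {3,6} 2  {3,7} 2  {5,7} 1  {6,7} 2
  3 to go: {0,3,6} 3  {0,3,7} 3  {1,2,6} 1  {2,3,6} 3  {2,6,7} 3  {3,5,7} 3  {3,6,7} 6  {4,5,7} 1  {5,6,7} 3
  4 to go: {0,2,3,6} 6  {0,3,5,7} 6  {0,3,6,7} 12  {1,2,3,6} 4  {1,2,6,7} 4  {2,3,6,7} 12  {2,5,6,7} 6  {3,4,5,7} 4  {3,5,6,7} 12  {4,5,6,7} 4
  5 to go: {0,1,2,3,6} 10  {0,2,3,6,7} 30  {0,3,4,5,7} 10  {0,3,5,6,7} 30  {1,2,3,6,7} 20  {1,2,5,6,7} 10  {2,3,5,6,7} 30  {2,4,5,6,7} 10  {3,4,5,6,7} 20
  6 to go: {0,1,2,3,6,7} 60  {0,2,3,5,6,7} 90  {0,3,4,5,6,7} 60  {1,2,3,5,6,7} 60  {1,2,4,5,6,7} 20  {2,3,4,5,6,7} 60
  if 0:x drops first: 140 orders
  if 1:z drops first: 210 orders
  if 4:a drops first: 210 orders
heap linearizations: 560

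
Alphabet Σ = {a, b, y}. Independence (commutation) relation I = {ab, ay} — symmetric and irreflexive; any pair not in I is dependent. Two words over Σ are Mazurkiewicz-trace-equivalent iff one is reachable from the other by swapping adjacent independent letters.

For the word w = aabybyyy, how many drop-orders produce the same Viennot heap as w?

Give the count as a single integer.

piece 0:a — minimal
piece 1:a rests on {0:a}
piece 2:b — minimal
piece 3:y rests on {2:b}
piece 4:b rests on {3:y}
piece 5:y rests on {4:b}
piece 6:y rests on {5:y}
piece 7:y rests on {6:y}
minimal pieces: {0:a, 2:b}
ways to finish when only these pieces remain (= sum over removing one remaining piece with nothing left below it):
  1 left: {1}→1  {7}→1
  2 left: {0,1}→1  {1,7}→2  {6,7}→1
  3 left: {0,1,7}→3  {1,6,7}→3  {5,6,7}→1
  4 left: {0,1,6,7}→6  {1,5,6,7}→4  {4,5,6,7}→1
  5 left: {0,1,5,6,7}→10  {1,4,5,6,7}→5  {3,4,5,6,7}→1
  6 left: {0,1,4,5,6,7}→15  {1,3,4,5,6,7}→6  {2,3,4,5,6,7}→1
  placing 0:a first → 7 extensions
  placing 2:b first → 21 extensions
total linear extensions = 28

28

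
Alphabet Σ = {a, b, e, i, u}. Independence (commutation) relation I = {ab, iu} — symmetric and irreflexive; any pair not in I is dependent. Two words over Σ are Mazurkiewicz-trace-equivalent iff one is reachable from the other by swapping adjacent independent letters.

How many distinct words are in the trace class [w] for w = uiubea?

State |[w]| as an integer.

3

0(u) covers ∅
1(i) covers ∅
2(u) covers 0:u
3(b) covers 1:i, 2:u
4(e) covers 3:b
5(a) covers 4:e
floor of heap: 0:u, 1:i
completions by unplaced set U, small U first (add the entries for U minus each lowest piece of U):
  |U|=1: {5}:1
  |U|=2: {4,5}:1
  |U|=3: {3,4,5}:1
  |U|=4: {1,3,4,5}:1  {2,3,4,5}:1
  start at 0(u): 2
  start at 1(i): 1
sum over floor = 3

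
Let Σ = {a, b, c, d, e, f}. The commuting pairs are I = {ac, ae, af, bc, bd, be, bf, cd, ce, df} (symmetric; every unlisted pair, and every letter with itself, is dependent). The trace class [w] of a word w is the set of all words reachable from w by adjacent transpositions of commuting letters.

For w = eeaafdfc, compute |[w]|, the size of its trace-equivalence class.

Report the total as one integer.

piece 0:e — minimal
piece 1:e rests on {0:e}
piece 2:a — minimal
piece 3:a rests on {2:a}
piece 4:f rests on {1:e}
piece 5:d rests on {1:e, 3:a}
piece 6:f rests on {4:f}
piece 7:c rests on {6:f}
minimal pieces: {0:e, 2:a}
ways to finish when only these pieces remain (= sum over removing one remaining piece with nothing left below it):
  1 left: {5}→1  {7}→1
  2 left: {3,5}→1  {5,7}→2  {6,7}→1
  3 left: {2,3,5}→1  {3,5,7}→3  {4,6,7}→1  {5,6,7}→3
  4 left: {2,3,5,7}→4  {3,5,6,7}→6  {4,5,6,7}→4
  5 left: {1,4,5,6,7}→4  {2,3,5,6,7}→10  {3,4,5,6,7}→10
  6 left: {0,1,4,5,6,7}→4  {1,3,4,5,6,7}→14  {2,3,4,5,6,7}→20
  placing 0:e first → 34 extensions
  placing 2:a first → 18 extensions
total linear extensions = 52

52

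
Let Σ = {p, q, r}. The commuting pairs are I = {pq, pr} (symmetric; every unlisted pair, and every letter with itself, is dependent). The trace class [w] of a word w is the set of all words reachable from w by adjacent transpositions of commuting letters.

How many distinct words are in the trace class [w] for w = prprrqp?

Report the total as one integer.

piece 0:p — minimal
piece 1:r — minimal
piece 2:p rests on {0:p}
piece 3:r rests on {1:r}
piece 4:r rests on {3:r}
piece 5:q rests on {4:r}
piece 6:p rests on {2:p}
minimal pieces: {0:p, 1:r}
ways to finish when only these pieces remain (= sum over removing one remaining piece with nothing left below it):
  1 left: {5}→1  {6}→1
  2 left: {2,6}→1  {4,5}→1  {5,6}→2
  3 left: {0,2,6}→1  {2,5,6}→3  {3,4,5}→1  {4,5,6}→3
  4 left: {0,2,5,6}→4  {1,3,4,5}→1  {2,4,5,6}→6  {3,4,5,6}→4
  5 left: {0,2,4,5,6}→10  {1,3,4,5,6}→5  {2,3,4,5,6}→10
  placing 0:p first → 15 extensions
  placing 1:r first → 20 extensions
total linear extensions = 35

35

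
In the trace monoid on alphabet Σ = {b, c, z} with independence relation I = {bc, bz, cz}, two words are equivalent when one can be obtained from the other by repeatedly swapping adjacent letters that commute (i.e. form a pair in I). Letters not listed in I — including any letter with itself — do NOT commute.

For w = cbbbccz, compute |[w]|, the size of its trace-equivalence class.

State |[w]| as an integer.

140

0(c) covers ∅
1(b) covers ∅
2(b) covers 1:b
3(b) covers 2:b
4(c) covers 0:c
5(c) covers 4:c
6(z) covers ∅
floor of heap: 0:c, 1:b, 6:z
completions by unplaced set U, small U first (add the entries for U minus each lowest piece of U):
  |U|=1: {3}:1  {5}:1  {6}:1
  |U|=2: {2,3}:1  {3,5}:2  {3,6}:2  {4,5}:1  {5,6}:2
  |U|=3: {0,4,5}:1  {1,2,3}:1  {2,3,5}:3  {2,3,6}:3  {3,4,5}:3  {3,5,6}:6  {4,5,6}:3
  |U|=4: {0,3,4,5}:4  {0,4,5,6}:4  {1,2,3,5}:4  {1,2,3,6}:4  {2,3,4,5}:6  {2,3,5,6}:12  {3,4,5,6}:12
  |U|=5: {0,2,3,4,5}:10  {0,3,4,5,6}:20  {1,2,3,4,5}:10  {1,2,3,5,6}:20  {2,3,4,5,6}:30
  start at 0(c): 60
  start at 1(b): 60
  start at 6(z): 20
sum over floor = 140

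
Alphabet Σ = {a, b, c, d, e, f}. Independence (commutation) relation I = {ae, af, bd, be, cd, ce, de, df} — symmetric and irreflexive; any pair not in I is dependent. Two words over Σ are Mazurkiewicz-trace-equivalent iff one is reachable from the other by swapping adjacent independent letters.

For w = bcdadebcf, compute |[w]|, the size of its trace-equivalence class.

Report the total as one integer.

93

0(b) covers ∅
1(c) covers 0:b
2(d) covers ∅
3(a) covers 1:c, 2:d
4(d) covers 3:a
5(e) covers ∅
6(b) covers 3:a
7(c) covers 6:b
8(f) covers 5:e, 7:c
floor of heap: 0:b, 2:d, 5:e
completions by unplaced set U, small U first (add the entries for U minus each lowest piece of U):
  |U|=1: {4}:1  {8}:1
  |U|=2: {4,8}:2  {5,8}:1  {7,8}:1
  |U|=3: {4,5,8}:3  {4,7,8}:3  {5,7,8}:2  {6,7,8}:1
  |U|=4: {4,5,7,8}:8  {4,6,7,8}:4  {5,6,7,8}:3
  |U|=5: {3,4,6,7,8}:4  {4,5,6,7,8}:15
  |U|=6: {1,3,4,6,7,8}:4  {2,3,4,6,7,8}:4  {3,4,5,6,7,8}:19
  |U|=7: {0,1,3,4,6,7,8}:4  {1,2,3,4,6,7,8}:8  {1,3,4,5,6,7,8}:23  {2,3,4,5,6,7,8}:23
  start at 0(b): 54
  start at 2(d): 27
  start at 5(e): 12
sum over floor = 93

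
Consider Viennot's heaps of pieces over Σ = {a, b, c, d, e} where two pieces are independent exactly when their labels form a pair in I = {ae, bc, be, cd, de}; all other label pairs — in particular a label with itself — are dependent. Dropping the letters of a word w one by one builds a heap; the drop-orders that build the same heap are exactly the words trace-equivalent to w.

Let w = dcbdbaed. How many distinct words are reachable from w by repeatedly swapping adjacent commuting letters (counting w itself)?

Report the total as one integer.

25

#0=d has no predecessor
#1=c has no predecessor
#2=b depends on [0:d]
#3=d depends on [2:b]
#4=b depends on [3:d]
#5=a depends on [1:c, 4:b]
#6=e depends on [1:c]
#7=d depends on [5:a]
sources: [0:d, 1:c]
N(rest) = Σ N(rest − s) over sources s of rest; N(one piece) = 1:
  size 1 → [6]=1  [7]=1
  size 2 → [5,7]=1  [6,7]=2
  size 3 → [4,5,7]=1  [5,6,7]=3
  size 4 → [1,5,6,7]=3  [3,4,5,7]=1  [4,5,6,7]=4
  size 5 → [1,4,5,6,7]=7  [2,3,4,5,7]=1  [3,4,5,6,7]=5
  size 6 → [0,2,3,4,5,7]=1  [1,3,4,5,6,7]=12  [2,3,4,5,6,7]=6
  first=0(d) contributes 18
  first=1(c) contributes 7
|[w]| = 25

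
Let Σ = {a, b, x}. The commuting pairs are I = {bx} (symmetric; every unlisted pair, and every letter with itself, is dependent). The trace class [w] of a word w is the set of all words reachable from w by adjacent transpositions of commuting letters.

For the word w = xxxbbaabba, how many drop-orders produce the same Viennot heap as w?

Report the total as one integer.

drop 0:x onto floor
drop 1:x onto {0:x}
drop 2:x onto {1:x}
drop 3:b onto floor
drop 4:b onto {3:b}
drop 5:a onto {2:x, 4:b}
drop 6:a onto {5:a}
drop 7:b onto {6:a}
drop 8:b onto {7:b}
drop 9:a onto {8:b}
ground layer = {0:x, 3:b}
drop-orders for the pieces not yet dropped (sum over which currently-grounded one goes next):
  1 to go: {9} 1
  2 to go: {8,9} 1
  3 to go: {7,8,9} 1
  4 to go: {6,7,8,9} 1
  5 to go: {5,6,7,8,9} 1
  6 to go: {2,5,6,7,8,9} 1  {4,5,6,7,8,9} 1
  7 to go: {1,2,5,6,7,8,9} 1  {2,4,5,6,7,8,9} 2  {3,4,5,6,7,8,9} 1
  8 to go: {0,1,2,5,6,7,8,9} 1  {1,2,4,5,6,7,8,9} 3  {2,3,4,5,6,7,8,9} 3
  if 0:x drops first: 6 orders
  if 3:b drops first: 4 orders
heap linearizations: 10

10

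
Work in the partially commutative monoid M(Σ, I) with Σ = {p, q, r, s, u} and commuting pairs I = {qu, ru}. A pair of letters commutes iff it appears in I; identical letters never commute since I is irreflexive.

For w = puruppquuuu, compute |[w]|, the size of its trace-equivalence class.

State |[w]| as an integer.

0(p) covers ∅
1(u) covers 0:p
2(r) covers 0:p
3(u) covers 1:u
4(p) covers 2:r, 3:u
5(p) covers 4:p
6(q) covers 5:p
7(u) covers 5:p
8(u) covers 7:u
9(u) covers 8:u
10(u) covers 9:u
floor of heap: 0:p
completions by unplaced set U, small U first (add the entries for U minus each lowest piece of U):
  |U|=1: {6}:1  {10}:1
  |U|=2: {6,10}:2  {9,10}:1
  |U|=3: {6,9,10}:3  {8,9,10}:1
  |U|=4: {6,8,9,10}:4  {7,8,9,10}:1
  |U|=5: {6,7,8,9,10}:5
  |U|=6: {5,6,7,8,9,10}:5
  |U|=7: {4,5,6,7,8,9,10}:5
  |U|=8: {2,4,5,6,7,8,9,10}:5  {3,4,5,6,7,8,9,10}:5
  |U|=9: {1,3,4,5,6,7,8,9,10}:5  {2,3,4,5,6,7,8,9,10}:10
  start at 0(p): 15

15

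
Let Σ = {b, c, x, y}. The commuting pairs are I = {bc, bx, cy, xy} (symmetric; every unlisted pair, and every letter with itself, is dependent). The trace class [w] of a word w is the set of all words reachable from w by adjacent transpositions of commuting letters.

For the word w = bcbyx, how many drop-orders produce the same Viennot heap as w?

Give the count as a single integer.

10

drop 0:b onto floor
drop 1:c onto floor
drop 2:b onto {0:b}
drop 3:y onto {2:b}
drop 4:x onto {1:c}
ground layer = {0:b, 1:c}
drop-orders for the pieces not yet dropped (sum over which currently-grounded one goes next):
  1 to go: {3} 1  {4} 1
  2 to go: {1,4} 1  {2,3} 1  {3,4} 2
  3 to go: {0,2,3} 1  {1,3,4} 3  {2,3,4} 3
  if 0:b drops first: 6 orders
  if 1:c drops first: 4 orders
heap linearizations: 10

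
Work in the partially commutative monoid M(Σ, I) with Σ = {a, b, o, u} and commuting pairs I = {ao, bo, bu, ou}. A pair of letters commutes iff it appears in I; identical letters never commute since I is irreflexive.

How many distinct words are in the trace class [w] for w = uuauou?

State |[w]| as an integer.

#0=u has no predecessor
#1=u depends on [0:u]
#2=a depends on [1:u]
#3=u depends on [2:a]
#4=o has no predecessor
#5=u depends on [3:u]
sources: [0:u, 4:o]
N(rest) = Σ N(rest − s) over sources s of rest; N(one piece) = 1:
  size 1 → [4]=1  [5]=1
  size 2 → [3,5]=1  [4,5]=2
  size 3 → [2,3,5]=1  [3,4,5]=3
  size 4 → [1,2,3,5]=1  [2,3,4,5]=4
  first=0(u) contributes 5
  first=4(o) contributes 1
|[w]| = 6

6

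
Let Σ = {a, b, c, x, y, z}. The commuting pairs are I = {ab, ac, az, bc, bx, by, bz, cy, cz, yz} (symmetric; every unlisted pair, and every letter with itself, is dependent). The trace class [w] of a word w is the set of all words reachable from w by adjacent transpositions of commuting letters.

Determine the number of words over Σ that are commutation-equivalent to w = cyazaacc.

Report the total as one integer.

280

piece 0:c — minimal
piece 1:y — minimal
piece 2:a rests on {1:y}
piece 3:z — minimal
piece 4:a rests on {2:a}
piece 5:a rests on {4:a}
piece 6:c rests on {0:c}
piece 7:c rests on {6:c}
minimal pieces: {0:c, 1:y, 3:z}
ways to finish when only these pieces remain (= sum over removing one remaining piece with nothing left below it):
  1 left: {3}→1  {5}→1  {7}→1
  2 left: {3,5}→2  {3,7}→2  {4,5}→1  {5,7}→2  {6,7}→1
  3 left: {0,6,7}→1  {2,4,5}→1  {3,4,5}→3  {3,5,7}→6  {3,6,7}→3  {4,5,7}→3  {5,6,7}→3
  4 left: {0,3,6,7}→4  {0,5,6,7}→4  {1,2,4,5}→1  {2,3,4,5}→4  {2,4,5,7}→4  {3,4,5,7}→12  {3,5,6,7}→12  {4,5,6,7}→6
  5 left: {0,3,5,6,7}→20  {0,4,5,6,7}→10  {1,2,3,4,5}→5  {1,2,4,5,7}→5  {2,3,4,5,7}→20  {2,4,5,6,7}→10  {3,4,5,6,7}→30
  6 left: {0,2,4,5,6,7}→20  {0,3,4,5,6,7}→60  {1,2,3,4,5,7}→30  {1,2,4,5,6,7}→15  {2,3,4,5,6,7}→60
  placing 0:c first → 105 extensions
  placing 1:y first → 140 extensions
  placing 3:z first → 35 extensions
total linear extensions = 280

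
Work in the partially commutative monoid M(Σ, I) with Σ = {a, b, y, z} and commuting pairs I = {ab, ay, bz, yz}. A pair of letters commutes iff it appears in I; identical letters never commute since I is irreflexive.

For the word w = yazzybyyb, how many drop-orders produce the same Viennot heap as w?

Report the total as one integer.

0(y) covers ∅
1(a) covers ∅
2(z) covers 1:a
3(z) covers 2:z
4(y) covers 0:y
5(b) covers 4:y
6(y) covers 5:b
7(y) covers 6:y
8(b) covers 7:y
floor of heap: 0:y, 1:a
completions by unplaced set U, small U first (add the entries for U minus each lowest piece of U):
  |U|=1: {3}:1  {8}:1
  |U|=2: {2,3}:1  {3,8}:2  {7,8}:1
  |U|=3: {1,2,3}:1  {2,3,8}:3  {3,7,8}:3  {6,7,8}:1
  |U|=4: {1,2,3,8}:4  {2,3,7,8}:6  {3,6,7,8}:4  {5,6,7,8}:1
  |U|=5: {1,2,3,7,8}:10  {2,3,6,7,8}:10  {3,5,6,7,8}:5  {4,5,6,7,8}:1
  |U|=6: {0,4,5,6,7,8}:1  {1,2,3,6,7,8}:20  {2,3,5,6,7,8}:15  {3,4,5,6,7,8}:6
  |U|=7: {0,3,4,5,6,7,8}:7  {1,2,3,5,6,7,8}:35  {2,3,4,5,6,7,8}:21
  start at 0(y): 56
  start at 1(a): 28
sum over floor = 84

84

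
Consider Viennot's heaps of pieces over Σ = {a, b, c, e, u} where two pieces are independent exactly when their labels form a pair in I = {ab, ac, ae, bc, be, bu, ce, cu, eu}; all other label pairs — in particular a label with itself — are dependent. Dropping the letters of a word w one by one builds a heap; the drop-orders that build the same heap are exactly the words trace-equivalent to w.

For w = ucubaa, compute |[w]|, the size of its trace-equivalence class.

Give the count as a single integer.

30

piece 0:u — minimal
piece 1:c — minimal
piece 2:u rests on {0:u}
piece 3:b — minimal
piece 4:a rests on {2:u}
piece 5:a rests on {4:a}
minimal pieces: {0:u, 1:c, 3:b}
ways to finish when only these pieces remain (= sum over removing one remaining piece with nothing left below it):
  1 left: {1}→1  {3}→1  {5}→1
  2 left: {1,3}→2  {1,5}→2  {3,5}→2  {4,5}→1
  3 left: {1,3,5}→6  {1,4,5}→3  {2,4,5}→1  {3,4,5}→3
  4 left: {0,2,4,5}→1  {1,2,4,5}→4  {1,3,4,5}→12  {2,3,4,5}→4
  placing 0:u first → 20 extensions
  placing 1:c first → 5 extensions
  placing 3:b first → 5 extensions
total linear extensions = 30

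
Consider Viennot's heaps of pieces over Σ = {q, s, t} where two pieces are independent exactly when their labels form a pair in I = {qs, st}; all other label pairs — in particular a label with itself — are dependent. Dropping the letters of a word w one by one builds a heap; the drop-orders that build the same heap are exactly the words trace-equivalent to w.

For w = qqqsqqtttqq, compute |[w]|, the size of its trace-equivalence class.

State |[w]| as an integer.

11

#0=q has no predecessor
#1=q depends on [0:q]
#2=q depends on [1:q]
#3=s has no predecessor
#4=q depends on [2:q]
#5=q depends on [4:q]
#6=t depends on [5:q]
#7=t depends on [6:t]
#8=t depends on [7:t]
#9=q depends on [8:t]
#10=q depends on [9:q]
sources: [0:q, 3:s]
N(rest) = Σ N(rest − s) over sources s of rest; N(one piece) = 1:
  size 1 → [3]=1  [10]=1
  size 2 → [3,10]=2  [9,10]=1
  size 3 → [3,9,10]=3  [8,9,10]=1
  size 4 → [3,8,9,10]=4  [7,8,9,10]=1
  size 5 → [3,7,8,9,10]=5  [6,7,8,9,10]=1
  size 6 → [3,6,7,8,9,10]=6  [5,6,7,8,9,10]=1
  size 7 → [3,5,6,7,8,9,10]=7  [4,5,6,7,8,9,10]=1
  size 8 → [2,4,5,6,7,8,9,10]=1  [3,4,5,6,7,8,9,10]=8
  size 9 → [1,2,4,5,6,7,8,9,10]=1  [2,3,4,5,6,7,8,9,10]=9
  first=0(q) contributes 10
  first=3(s) contributes 1
|[w]| = 11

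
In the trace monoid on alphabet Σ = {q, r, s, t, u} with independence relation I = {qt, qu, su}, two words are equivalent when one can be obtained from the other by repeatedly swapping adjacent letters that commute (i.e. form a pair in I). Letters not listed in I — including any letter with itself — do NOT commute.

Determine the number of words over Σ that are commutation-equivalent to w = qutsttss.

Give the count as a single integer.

piece 0:q — minimal
piece 1:u — minimal
piece 2:t rests on {1:u}
piece 3:s rests on {0:q, 2:t}
piece 4:t rests on {3:s}
piece 5:t rests on {4:t}
piece 6:s rests on {5:t}
piece 7:s rests on {6:s}
minimal pieces: {0:q, 1:u}
ways to finish when only these pieces remain (= sum over removing one remaining piece with nothing left below it):
  1 left: {7}→1
  2 left: {6,7}→1
  3 left: {5,6,7}→1
  4 left: {4,5,6,7}→1
  5 left: {3,4,5,6,7}→1
  6 left: {0,3,4,5,6,7}→1  {2,3,4,5,6,7}→1
  placing 0:q first → 1 extensions
  placing 1:u first → 2 extensions
total linear extensions = 3

3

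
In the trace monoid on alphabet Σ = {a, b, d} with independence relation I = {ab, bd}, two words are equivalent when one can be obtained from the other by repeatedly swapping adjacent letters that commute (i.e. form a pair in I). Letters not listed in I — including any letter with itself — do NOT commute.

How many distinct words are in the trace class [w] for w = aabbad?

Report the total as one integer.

drop 0:a onto floor
drop 1:a onto {0:a}
drop 2:b onto floor
drop 3:b onto {2:b}
drop 4:a onto {1:a}
drop 5:d onto {4:a}
ground layer = {0:a, 2:b}
drop-orders for the pieces not yet dropped (sum over which currently-grounded one goes next):
  1 to go: {3} 1  {5} 1
  2 to go: {2,3} 1  {3,5} 2  {4,5} 1
  3 to go: {1,4,5} 1  {2,3,5} 3  {3,4,5} 3
  4 to go: {0,1,4,5} 1  {1,3,4,5} 4  {2,3,4,5} 6
  if 0:a drops first: 10 orders
  if 2:b drops first: 5 orders
heap linearizations: 15

15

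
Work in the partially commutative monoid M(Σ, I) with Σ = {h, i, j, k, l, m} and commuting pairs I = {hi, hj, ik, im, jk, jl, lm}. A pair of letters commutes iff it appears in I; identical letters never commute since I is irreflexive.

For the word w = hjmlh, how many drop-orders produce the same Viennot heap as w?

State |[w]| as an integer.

5

piece 0:h — minimal
piece 1:j — minimal
piece 2:m rests on {0:h, 1:j}
piece 3:l rests on {0:h}
piece 4:h rests on {2:m, 3:l}
minimal pieces: {0:h, 1:j}
ways to finish when only these pieces remain (= sum over removing one remaining piece with nothing left below it):
  1 left: {4}→1
  2 left: {2,4}→1  {3,4}→1
  3 left: {1,2,4}→1  {2,3,4}→2
  placing 0:h first → 3 extensions
  placing 1:j first → 2 extensions
total linear extensions = 5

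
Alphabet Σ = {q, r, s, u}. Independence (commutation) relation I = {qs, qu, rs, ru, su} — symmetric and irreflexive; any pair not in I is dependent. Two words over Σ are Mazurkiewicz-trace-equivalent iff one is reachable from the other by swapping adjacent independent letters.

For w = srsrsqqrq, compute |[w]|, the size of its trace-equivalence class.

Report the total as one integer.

84

0(s) covers ∅
1(r) covers ∅
2(s) covers 0:s
3(r) covers 1:r
4(s) covers 2:s
5(q) covers 3:r
6(q) covers 5:q
7(r) covers 6:q
8(q) covers 7:r
floor of heap: 0:s, 1:r
completions by unplaced set U, small U first (add the entries for U minus each lowest piece of U):
  |U|=1: {4}:1  {8}:1
  |U|=2: {2,4}:1  {4,8}:2  {7,8}:1
  |U|=3: {0,2,4}:1  {2,4,8}:3  {4,7,8}:3  {6,7,8}:1
  |U|=4: {0,2,4,8}:4  {2,4,7,8}:6  {4,6,7,8}:4  {5,6,7,8}:1
  |U|=5: {0,2,4,7,8}:10  {2,4,6,7,8}:10  {3,5,6,7,8}:1  {4,5,6,7,8}:5
  |U|=6: {0,2,4,6,7,8}:20  {1,3,5,6,7,8}:1  {2,4,5,6,7,8}:15  {3,4,5,6,7,8}:6
  |U|=7: {0,2,4,5,6,7,8}:35  {1,3,4,5,6,7,8}:7  {2,3,4,5,6,7,8}:21
  start at 0(s): 28
  start at 1(r): 56
sum over floor = 84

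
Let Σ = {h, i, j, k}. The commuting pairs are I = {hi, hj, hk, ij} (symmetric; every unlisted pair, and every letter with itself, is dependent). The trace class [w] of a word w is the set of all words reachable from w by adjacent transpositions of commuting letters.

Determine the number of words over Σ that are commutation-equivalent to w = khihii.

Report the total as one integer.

0(k) covers ∅
1(h) covers ∅
2(i) covers 0:k
3(h) covers 1:h
4(i) covers 2:i
5(i) covers 4:i
floor of heap: 0:k, 1:h
completions by unplaced set U, small U first (add the entries for U minus each lowest piece of U):
  |U|=1: {3}:1  {5}:1
  |U|=2: {1,3}:1  {3,5}:2  {4,5}:1
  |U|=3: {1,3,5}:3  {2,4,5}:1  {3,4,5}:3
  |U|=4: {0,2,4,5}:1  {1,3,4,5}:6  {2,3,4,5}:4
  start at 0(k): 10
  start at 1(h): 5
sum over floor = 15

15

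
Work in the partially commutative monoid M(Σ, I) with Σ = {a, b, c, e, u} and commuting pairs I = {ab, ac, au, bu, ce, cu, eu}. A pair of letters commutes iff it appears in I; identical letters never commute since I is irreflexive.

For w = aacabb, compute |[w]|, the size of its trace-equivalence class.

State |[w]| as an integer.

drop 0:a onto floor
drop 1:a onto {0:a}
drop 2:c onto floor
drop 3:a onto {1:a}
drop 4:b onto {2:c}
drop 5:b onto {4:b}
ground layer = {0:a, 2:c}
drop-orders for the pieces not yet dropped (sum over which currently-grounded one goes next):
  1 to go: {3} 1  {5} 1
  2 to go: {1,3} 1  {3,5} 2  {4,5} 1
  3 to go: {0,1,3} 1  {1,3,5} 3  {2,4,5} 1  {3,4,5} 3
  4 to go: {0,1,3,5} 4  {1,3,4,5} 6  {2,3,4,5} 4
  if 0:a drops first: 10 orders
  if 2:c drops first: 10 orders
heap linearizations: 20

20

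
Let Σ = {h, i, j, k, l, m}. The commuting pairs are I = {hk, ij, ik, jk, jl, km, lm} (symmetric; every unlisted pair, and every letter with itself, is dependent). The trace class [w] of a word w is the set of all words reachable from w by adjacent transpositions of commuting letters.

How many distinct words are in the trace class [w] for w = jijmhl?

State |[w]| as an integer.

piece 0:j — minimal
piece 1:i — minimal
piece 2:j rests on {0:j}
piece 3:m rests on {1:i, 2:j}
piece 4:h rests on {3:m}
piece 5:l rests on {4:h}
minimal pieces: {0:j, 1:i}
ways to finish when only these pieces remain (= sum over removing one remaining piece with nothing left below it):
  1 left: {5}→1
  2 left: {4,5}→1
  3 left: {3,4,5}→1
  4 left: {1,3,4,5}→1  {2,3,4,5}→1
  placing 0:j first → 2 extensions
  placing 1:i first → 1 extensions
total linear extensions = 3

3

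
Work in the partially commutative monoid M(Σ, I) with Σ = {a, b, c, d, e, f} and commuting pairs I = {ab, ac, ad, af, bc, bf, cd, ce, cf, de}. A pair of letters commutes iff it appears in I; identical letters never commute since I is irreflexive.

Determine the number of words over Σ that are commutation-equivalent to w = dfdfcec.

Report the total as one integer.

0(d) covers ∅
1(f) covers 0:d
2(d) covers 1:f
3(f) covers 2:d
4(c) covers ∅
5(e) covers 3:f
6(c) covers 4:c
floor of heap: 0:d, 4:c
completions by unplaced set U, small U first (add the entries for U minus each lowest piece of U):
  |U|=1: {5}:1  {6}:1
  |U|=2: {3,5}:1  {4,6}:1  {5,6}:2
  |U|=3: {2,3,5}:1  {3,5,6}:3  {4,5,6}:3
  |U|=4: {1,2,3,5}:1  {2,3,5,6}:4  {3,4,5,6}:6
  |U|=5: {0,1,2,3,5}:1  {1,2,3,5,6}:5  {2,3,4,5,6}:10
  start at 0(d): 15
  start at 4(c): 6
sum over floor = 21

21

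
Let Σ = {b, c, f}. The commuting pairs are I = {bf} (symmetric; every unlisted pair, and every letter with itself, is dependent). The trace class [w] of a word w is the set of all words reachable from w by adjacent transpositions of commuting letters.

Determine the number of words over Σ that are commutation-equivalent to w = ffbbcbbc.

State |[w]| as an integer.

6

0(f) covers ∅
1(f) covers 0:f
2(b) covers ∅
3(b) covers 2:b
4(c) covers 1:f, 3:b
5(b) covers 4:c
6(b) covers 5:b
7(c) covers 6:b
floor of heap: 0:f, 2:b
completions by unplaced set U, small U first (add the entries for U minus each lowest piece of U):
  |U|=1: {7}:1
  |U|=2: {6,7}:1
  |U|=3: {5,6,7}:1
  |U|=4: {4,5,6,7}:1
  |U|=5: {1,4,5,6,7}:1  {3,4,5,6,7}:1
  |U|=6: {0,1,4,5,6,7}:1  {1,3,4,5,6,7}:2  {2,3,4,5,6,7}:1
  start at 0(f): 3
  start at 2(b): 3
sum over floor = 6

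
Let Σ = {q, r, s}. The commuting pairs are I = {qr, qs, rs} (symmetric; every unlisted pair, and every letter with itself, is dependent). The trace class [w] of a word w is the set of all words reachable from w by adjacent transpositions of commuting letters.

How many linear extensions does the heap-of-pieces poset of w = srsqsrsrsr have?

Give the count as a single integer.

drop 0:s onto floor
drop 1:r onto floor
drop 2:s onto {0:s}
drop 3:q onto floor
drop 4:s onto {2:s}
drop 5:r onto {1:r}
drop 6:s onto {4:s}
drop 7:r onto {5:r}
drop 8:s onto {6:s}
drop 9:r onto {7:r}
ground layer = {0:s, 1:r, 3:q}
drop-orders for the pieces not yet dropped (sum over which currently-grounded one goes next):
  1 to go: {3} 1  {8} 1  {9} 1
  2 to go: {3,8} 2  {3,9} 2  {6,8} 1  {7,9} 1  {8,9} 2
  3 to go: {3,6,8} 3  {3,7,9} 3  {3,8,9} 6  {4,6,8} 1  {5,7,9} 1  {6,8,9} 3  {7,8,9} 3
  4 to go: {1,5,7,9} 1  {2,4,6,8} 1  {3,4,6,8} 4  {3,5,7,9} 4  {3,6,8,9} 12  {3,7,8,9} 12  {4,6,8,9} 4  {5,7,8,9} 4  {6,7,8,9} 6
  5 to go: {0,2,4,6,8} 1  {1,3,5,7,9} 5  {1,5,7,8,9} 5  {2,3,4,6,8} 5  {2,4,6,8,9} 5  {3,4,6,8,9} 20  {3,5,7,8,9} 20  {3,6,7,8,9} 30  {4,6,7,8,9} 10  {5,6,7,8,9} 10
  6 to go: {0,2,3,4,6,8} 6  {0,2,4,6,8,9} 6  {1,3,5,7,8,9} 30  {1,5,6,7,8,9} 15  {2,3,4,6,8,9} 30  {2,4,6,7,8,9} 15  {3,4,6,7,8,9} 60  {3,5,6,7,8,9} 60  {4,5,6,7,8,9} 20
  7 to go: {0,2,3,4,6,8,9} 42  {0,2,4,6,7,8,9} 21  {1,3,5,6,7,8,9} 105  {1,4,5,6,7,8,9} 35  {2,3,4,6,7,8,9} 105  {2,4,5,6,7,8,9} 35  {3,4,5,6,7,8,9} 140
  8 to go: {0,2,3,4,6,7,8,9} 168  {0,2,4,5,6,7,8,9} 56  {1,2,4,5,6,7,8,9} 70  {1,3,4,5,6,7,8,9} 280  {2,3,4,5,6,7,8,9} 280
  if 0:s drops first: 630 orders
  if 1:r drops first: 504 orders
  if 3:q drops first: 126 orders
heap linearizations: 1260

1260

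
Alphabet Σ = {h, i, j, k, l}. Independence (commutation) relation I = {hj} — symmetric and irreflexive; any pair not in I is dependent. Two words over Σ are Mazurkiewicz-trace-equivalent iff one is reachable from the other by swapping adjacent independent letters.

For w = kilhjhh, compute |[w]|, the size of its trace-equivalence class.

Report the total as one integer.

#0=k has no predecessor
#1=i depends on [0:k]
#2=l depends on [1:i]
#3=h depends on [2:l]
#4=j depends on [2:l]
#5=h depends on [3:h]
#6=h depends on [5:h]
sources: [0:k]
N(rest) = Σ N(rest − s) over sources s of rest; N(one piece) = 1:
  size 1 → [4]=1  [6]=1
  size 2 → [4,6]=2  [5,6]=1
  size 3 → [3,5,6]=1  [4,5,6]=3
  size 4 → [3,4,5,6]=4
  size 5 → [2,3,4,5,6]=4
  first=0(k) contributes 4

4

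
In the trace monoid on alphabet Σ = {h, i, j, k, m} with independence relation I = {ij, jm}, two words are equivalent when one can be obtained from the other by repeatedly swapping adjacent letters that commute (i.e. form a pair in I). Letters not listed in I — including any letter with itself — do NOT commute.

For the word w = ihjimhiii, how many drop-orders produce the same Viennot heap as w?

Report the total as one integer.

drop 0:i onto floor
drop 1:h onto {0:i}
drop 2:j onto {1:h}
drop 3:i onto {1:h}
drop 4:m onto {3:i}
drop 5:h onto {2:j, 4:m}
drop 6:i onto {5:h}
drop 7:i onto {6:i}
drop 8:i onto {7:i}
ground layer = {0:i}
drop-orders for the pieces not yet dropped (sum over which currently-grounded one goes next):
  1 to go: {8} 1
  2 to go: {7,8} 1
  3 to go: {6,7,8} 1
  4 to go: {5,6,7,8} 1
  5 to go: {2,5,6,7,8} 1  {4,5,6,7,8} 1
  6 to go: {2,4,5,6,7,8} 2  {3,4,5,6,7,8} 1
  7 to go: {2,3,4,5,6,7,8} 3
  if 0:i drops first: 3 orders

3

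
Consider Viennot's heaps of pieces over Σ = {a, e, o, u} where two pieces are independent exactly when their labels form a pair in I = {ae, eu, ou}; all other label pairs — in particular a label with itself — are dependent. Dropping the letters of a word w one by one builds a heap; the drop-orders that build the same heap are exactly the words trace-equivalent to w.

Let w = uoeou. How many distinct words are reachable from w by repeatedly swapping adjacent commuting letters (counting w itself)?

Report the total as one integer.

10

#0=u has no predecessor
#1=o has no predecessor
#2=e depends on [1:o]
#3=o depends on [2:e]
#4=u depends on [0:u]
sources: [0:u, 1:o]
N(rest) = Σ N(rest − s) over sources s of rest; N(one piece) = 1:
  size 1 → [3]=1  [4]=1
  size 2 → [0,4]=1  [2,3]=1  [3,4]=2
  size 3 → [0,3,4]=3  [1,2,3]=1  [2,3,4]=3
  first=0(u) contributes 4
  first=1(o) contributes 6
|[w]| = 10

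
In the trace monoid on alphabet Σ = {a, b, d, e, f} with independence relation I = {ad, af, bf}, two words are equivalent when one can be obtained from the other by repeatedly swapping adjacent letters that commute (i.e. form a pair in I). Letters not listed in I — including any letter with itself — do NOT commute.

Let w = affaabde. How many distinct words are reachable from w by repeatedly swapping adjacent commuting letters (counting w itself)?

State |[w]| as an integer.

15

piece 0:a — minimal
piece 1:f — minimal
piece 2:f rests on {1:f}
piece 3:a rests on {0:a}
piece 4:a rests on {3:a}
piece 5:b rests on {4:a}
piece 6:d rests on {2:f, 5:b}
piece 7:e rests on {6:d}
minimal pieces: {0:a, 1:f}
ways to finish when only these pieces remain (= sum over removing one remaining piece with nothing left below it):
  1 left: {7}→1
  2 left: {6,7}→1
  3 left: {2,6,7}→1  {5,6,7}→1
  4 left: {1,2,6,7}→1  {2,5,6,7}→2  {4,5,6,7}→1
  5 left: {1,2,5,6,7}→3  {2,4,5,6,7}→3  {3,4,5,6,7}→1
  6 left: {0,3,4,5,6,7}→1  {1,2,4,5,6,7}→6  {2,3,4,5,6,7}→4
  placing 0:a first → 10 extensions
  placing 1:f first → 5 extensions
total linear extensions = 15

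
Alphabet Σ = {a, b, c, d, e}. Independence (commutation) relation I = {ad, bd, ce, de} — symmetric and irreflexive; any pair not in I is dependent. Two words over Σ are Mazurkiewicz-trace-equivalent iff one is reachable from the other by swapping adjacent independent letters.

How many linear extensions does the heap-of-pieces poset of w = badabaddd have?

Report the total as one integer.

drop 0:b onto floor
drop 1:a onto {0:b}
drop 2:d onto floor
drop 3:a onto {1:a}
drop 4:b onto {3:a}
drop 5:a onto {4:b}
drop 6:d onto {2:d}
drop 7:d onto {6:d}
drop 8:d onto {7:d}
ground layer = {0:b, 2:d}
drop-orders for the pieces not yet dropped (sum over which currently-grounded one goes next):
  1 to go: {5} 1  {8} 1
  2 to go: {4,5} 1  {5,8} 2  {7,8} 1
  3 to go: {3,4,5} 1  {4,5,8} 3  {5,7,8} 3  {6,7,8} 1
  4 to go: {1,3,4,5} 1  {2,6,7,8} 1  {3,4,5,8} 4  {4,5,7,8} 6  {5,6,7,8} 4
  5 to go: {0,1,3,4,5} 1  {1,3,4,5,8} 5  {2,5,6,7,8} 5  {3,4,5,7,8} 10  {4,5,6,7,8} 10
  6 to go: {0,1,3,4,5,8} 6  {1,3,4,5,7,8} 15  {2,4,5,6,7,8} 15  {3,4,5,6,7,8} 20
  7 to go: {0,1,3,4,5,7,8} 21  {1,3,4,5,6,7,8} 35  {2,3,4,5,6,7,8} 35
  if 0:b drops first: 70 orders
  if 2:d drops first: 56 orders
heap linearizations: 126

126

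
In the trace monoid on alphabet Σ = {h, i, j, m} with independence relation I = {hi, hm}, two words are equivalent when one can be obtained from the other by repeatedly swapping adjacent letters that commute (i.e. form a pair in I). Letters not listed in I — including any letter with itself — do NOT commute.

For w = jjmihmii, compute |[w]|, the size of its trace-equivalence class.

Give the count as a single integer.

piece 0:j — minimal
piece 1:j rests on {0:j}
piece 2:m rests on {1:j}
piece 3:i rests on {2:m}
piece 4:h rests on {1:j}
piece 5:m rests on {3:i}
piece 6:i rests on {5:m}
piece 7:i rests on {6:i}
minimal pieces: {0:j}
ways to finish when only these pieces remain (= sum over removing one remaining piece with nothing left below it):
  1 left: {4}→1  {7}→1
  2 left: {4,7}→2  {6,7}→1
  3 left: {4,6,7}→3  {5,6,7}→1
  4 left: {3,5,6,7}→1  {4,5,6,7}→4
  5 left: {2,3,5,6,7}→1  {3,4,5,6,7}→5
  6 left: {2,3,4,5,6,7}→6
  placing 0:j first → 6 extensions

6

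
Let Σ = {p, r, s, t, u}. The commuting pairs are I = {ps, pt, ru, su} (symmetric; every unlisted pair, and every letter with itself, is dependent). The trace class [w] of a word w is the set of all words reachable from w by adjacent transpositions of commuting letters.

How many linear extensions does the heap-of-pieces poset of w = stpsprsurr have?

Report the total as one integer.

0(s) covers ∅
1(t) covers 0:s
2(p) covers ∅
3(s) covers 1:t
4(p) covers 2:p
5(r) covers 3:s, 4:p
6(s) covers 5:r
7(u) covers 1:t, 4:p
8(r) covers 6:s
9(r) covers 8:r
floor of heap: 0:s, 2:p
completions by unplaced set U, small U first (add the entries for U minus each lowest piece of U):
  |U|=1: {7}:1  {9}:1
  |U|=2: {7,9}:2  {8,9}:1
  |U|=3: {6,8,9}:1  {7,8,9}:3
  |U|=4: {5,6,8,9}:1  {6,7,8,9}:4
  |U|=5: {3,5,6,8,9}:1  {5,6,7,8,9}:5
  |U|=6: {3,5,6,7,8,9}:6  {4,5,6,7,8,9}:5
  |U|=7: {1,3,5,6,7,8,9}:6  {2,4,5,6,7,8,9}:5  {3,4,5,6,7,8,9}:11
  |U|=8: {0,1,3,5,6,7,8,9}:6  {1,3,4,5,6,7,8,9}:17  {2,3,4,5,6,7,8,9}:16
  start at 0(s): 33
  start at 2(p): 23
sum over floor = 56

56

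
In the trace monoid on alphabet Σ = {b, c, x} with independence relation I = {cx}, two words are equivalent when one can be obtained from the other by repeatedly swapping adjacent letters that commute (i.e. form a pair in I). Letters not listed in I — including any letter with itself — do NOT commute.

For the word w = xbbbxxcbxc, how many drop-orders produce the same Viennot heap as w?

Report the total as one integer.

6

0(x) covers ∅
1(b) covers 0:x
2(b) covers 1:b
3(b) covers 2:b
4(x) covers 3:b
5(x) covers 4:x
6(c) covers 3:b
7(b) covers 5:x, 6:c
8(x) covers 7:b
9(c) covers 7:b
floor of heap: 0:x
completions by unplaced set U, small U first (add the entries for U minus each lowest piece of U):
  |U|=1: {8}:1  {9}:1
  |U|=2: {8,9}:2
  |U|=3: {7,8,9}:2
  |U|=4: {5,7,8,9}:2  {6,7,8,9}:2
  |U|=5: {4,5,7,8,9}:2  {5,6,7,8,9}:4
  |U|=6: {4,5,6,7,8,9}:6
  |U|=7: {3,4,5,6,7,8,9}:6
  |U|=8: {2,3,4,5,6,7,8,9}:6
  start at 0(x): 6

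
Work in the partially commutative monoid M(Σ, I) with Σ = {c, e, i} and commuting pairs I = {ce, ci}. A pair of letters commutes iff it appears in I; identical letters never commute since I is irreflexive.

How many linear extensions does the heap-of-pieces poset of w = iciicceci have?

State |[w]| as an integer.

126

piece 0:i — minimal
piece 1:c — minimal
piece 2:i rests on {0:i}
piece 3:i rests on {2:i}
piece 4:c rests on {1:c}
piece 5:c rests on {4:c}
piece 6:e rests on {3:i}
piece 7:c rests on {5:c}
piece 8:i rests on {6:e}
minimal pieces: {0:i, 1:c}
ways to finish when only these pieces remain (= sum over removing one remaining piece with nothing left below it):
  1 left: {7}→1  {8}→1
  2 left: {5,7}→1  {6,8}→1  {7,8}→2
  3 left: {3,6,8}→1  {4,5,7}→1  {5,7,8}→3  {6,7,8}→3
  4 left: {1,4,5,7}→1  {2,3,6,8}→1  {3,6,7,8}→4  {4,5,7,8}→4  {5,6,7,8}→6
  5 left: {0,2,3,6,8}→1  {1,4,5,7,8}→5  {2,3,6,7,8}→5  {3,5,6,7,8}→10  {4,5,6,7,8}→10
  6 left: {0,2,3,6,7,8}→6  {1,4,5,6,7,8}→15  {2,3,5,6,7,8}→15  {3,4,5,6,7,8}→20
  7 left: {0,2,3,5,6,7,8}→21  {1,3,4,5,6,7,8}→35  {2,3,4,5,6,7,8}→35
  placing 0:i first → 70 extensions
  placing 1:c first → 56 extensions
total linear extensions = 126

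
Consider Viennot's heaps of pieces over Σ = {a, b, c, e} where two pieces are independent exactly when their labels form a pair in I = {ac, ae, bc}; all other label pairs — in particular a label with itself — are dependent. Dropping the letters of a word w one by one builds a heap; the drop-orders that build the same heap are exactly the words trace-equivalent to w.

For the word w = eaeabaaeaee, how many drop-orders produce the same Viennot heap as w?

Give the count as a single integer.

piece 0:e — minimal
piece 1:a — minimal
piece 2:e rests on {0:e}
piece 3:a rests on {1:a}
piece 4:b rests on {2:e, 3:a}
piece 5:a rests on {4:b}
piece 6:a rests on {5:a}
piece 7:e rests on {4:b}
piece 8:a rests on {6:a}
piece 9:e rests on {7:e}
piece 10:e rests on {9:e}
minimal pieces: {0:e, 1:a}
ways to finish when only these pieces remain (= sum over removing one remaining piece with nothing left below it):
  1 left: {8}→1  {10}→1
  2 left: {6,8}→1  {8,10}→2  {9,10}→1
  3 left: {5,6,8}→1  {6,8,10}→3  {7,9,10}→1  {8,9,10}→3
  4 left: {5,6,8,10}→4  {6,8,9,10}→6  {7,8,9,10}→4
  5 left: {5,6,8,9,10}→10  {6,7,8,9,10}→10
  6 left: {5,6,7,8,9,10}→20
  7 left: {4,5,6,7,8,9,10}→20
  8 left: {2,4,5,6,7,8,9,10}→20  {3,4,5,6,7,8,9,10}→20
  9 left: {0,2,4,5,6,7,8,9,10}→20  {1,3,4,5,6,7,8,9,10}→20  {2,3,4,5,6,7,8,9,10}→40
  placing 0:e first → 60 extensions
  placing 1:a first → 60 extensions
total linear extensions = 120

120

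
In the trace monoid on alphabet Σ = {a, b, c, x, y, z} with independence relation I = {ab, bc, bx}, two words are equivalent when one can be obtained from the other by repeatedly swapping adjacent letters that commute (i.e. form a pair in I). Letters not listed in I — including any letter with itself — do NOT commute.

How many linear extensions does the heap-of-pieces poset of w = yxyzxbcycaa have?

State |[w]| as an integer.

3

piece 0:y — minimal
piece 1:x rests on {0:y}
piece 2:y rests on {1:x}
piece 3:z rests on {2:y}
piece 4:x rests on {3:z}
piece 5:b rests on {3:z}
piece 6:c rests on {4:x}
piece 7:y rests on {5:b, 6:c}
piece 8:c rests on {7:y}
piece 9:a rests on {8:c}
piece 10:a rests on {9:a}
minimal pieces: {0:y}
ways to finish when only these pieces remain (= sum over removing one remaining piece with nothing left below it):
  1 left: {10}→1
  2 left: {9,10}→1
  3 left: {8,9,10}→1
  4 left: {7,8,9,10}→1
  5 left: {5,7,8,9,10}→1  {6,7,8,9,10}→1
  6 left: {4,6,7,8,9,10}→1  {5,6,7,8,9,10}→2
  7 left: {4,5,6,7,8,9,10}→3
  8 left: {3,4,5,6,7,8,9,10}→3
  9 left: {2,3,4,5,6,7,8,9,10}→3
  placing 0:y first → 3 extensions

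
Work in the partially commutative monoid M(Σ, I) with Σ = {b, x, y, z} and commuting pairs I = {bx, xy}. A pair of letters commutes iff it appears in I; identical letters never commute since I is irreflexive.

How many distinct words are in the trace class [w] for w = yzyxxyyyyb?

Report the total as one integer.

drop 0:y onto floor
drop 1:z onto {0:y}
drop 2:y onto {1:z}
drop 3:x onto {1:z}
drop 4:x onto {3:x}
drop 5:y onto {2:y}
drop 6:y onto {5:y}
drop 7:y onto {6:y}
drop 8:y onto {7:y}
drop 9:b onto {8:y}
ground layer = {0:y}
drop-orders for the pieces not yet dropped (sum over which currently-grounded one goes next):
  1 to go: {4} 1  {9} 1
  2 to go: {3,4} 1  {4,9} 2  {8,9} 1
  3 to go: {3,4,9} 3  {4,8,9} 3  {7,8,9} 1
  4 to go: {3,4,8,9} 6  {4,7,8,9} 4  {6,7,8,9} 1
  5 to go: {3,4,7,8,9} 10  {4,6,7,8,9} 5  {5,6,7,8,9} 1
  6 to go: {2,5,6,7,8,9} 1  {3,4,6,7,8,9} 15  {4,5,6,7,8,9} 6
  7 to go: {2,4,5,6,7,8,9} 7  {3,4,5,6,7,8,9} 21
  8 to go: {2,3,4,5,6,7,8,9} 28
  if 0:y drops first: 28 orders

28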